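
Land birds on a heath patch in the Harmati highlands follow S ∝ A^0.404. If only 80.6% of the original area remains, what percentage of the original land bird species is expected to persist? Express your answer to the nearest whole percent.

92%

S_new/S_old = (A_new/A_old)^z = 0.806^0.404
= exp(0.404 × ln 0.806) = exp(0.404 × -0.2157) = exp(-0.0871) ≈ 0.9166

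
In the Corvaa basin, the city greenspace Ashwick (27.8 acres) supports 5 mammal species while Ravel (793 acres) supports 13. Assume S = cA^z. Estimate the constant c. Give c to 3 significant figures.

1.94

z = ln(S₂/S₁) / ln(A₂/A₁) = ln(13/5) / ln(793/27.8) = 0.9555 / 3.3508 = 0.2852
c = S₁ / A₁^z = 5 / 27.8^0.2852 = 5 / 2.581 = 1.937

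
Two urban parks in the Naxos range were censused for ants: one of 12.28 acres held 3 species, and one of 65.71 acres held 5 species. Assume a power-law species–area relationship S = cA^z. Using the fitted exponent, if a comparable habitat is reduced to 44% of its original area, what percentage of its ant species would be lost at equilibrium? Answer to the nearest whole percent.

22%

z = ln(5/3) / ln(65.71/12.28) = 0.5108 / 1.6773 = 0.3046
S_new/S_old = (A_new/A_old)^z = 0.44^0.3046 = exp(0.3046 × -0.8210) = 0.7788
Fraction lost = 1 − 0.7788 = 0.2212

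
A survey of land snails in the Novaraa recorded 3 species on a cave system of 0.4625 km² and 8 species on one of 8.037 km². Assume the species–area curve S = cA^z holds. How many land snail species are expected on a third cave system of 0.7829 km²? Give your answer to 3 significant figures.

3.59

z = ln(8/3) / ln(8.037/0.4625) = 0.9808 / 2.8552 = 0.3435
c = 3 / 0.4625^0.3435 = 3 / 0.7673 = 3.91
S₃ = 3.91 × 0.7829^0.3435 = 3.91 × 0.9194 ≈ 3.595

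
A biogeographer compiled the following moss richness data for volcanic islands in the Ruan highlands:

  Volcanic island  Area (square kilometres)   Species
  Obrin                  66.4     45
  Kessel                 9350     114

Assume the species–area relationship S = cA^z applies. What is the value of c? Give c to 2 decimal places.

20.46

z = ln(S₂/S₁) / ln(A₂/A₁) = ln(114/45) / ln(9350/66.4) = 0.9295 / 4.9474 = 0.1879
c = S₁ / A₁^z = 45 / 66.4^0.1879 = 45 / 2.2 = 20.46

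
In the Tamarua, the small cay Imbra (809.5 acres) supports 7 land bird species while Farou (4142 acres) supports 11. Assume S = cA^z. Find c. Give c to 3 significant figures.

1.10

z = ln(S₂/S₁) / ln(A₂/A₁) = ln(11/7) / ln(4142/809.5) = 0.4520 / 1.6325 = 0.2769
c = S₁ / A₁^z = 7 / 809.5^0.2769 = 7 / 6.385 = 1.096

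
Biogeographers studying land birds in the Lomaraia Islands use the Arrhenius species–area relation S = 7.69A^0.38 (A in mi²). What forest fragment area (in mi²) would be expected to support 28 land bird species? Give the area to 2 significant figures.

30 mi²

28 = 7.69 × A^0.38  ⇒  A^0.38 = 28/7.69 = 3.641
ln A = ln(3.641) / 0.38 = 1.2923 / 0.38 = 3.4007
A = e^3.4007 ≈ 29.99 mi²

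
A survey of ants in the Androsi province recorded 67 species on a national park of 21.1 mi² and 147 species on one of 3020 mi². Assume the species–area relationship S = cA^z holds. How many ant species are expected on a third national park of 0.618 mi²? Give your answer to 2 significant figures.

z = ln(147/67) / ln(3020/21.1) = 0.7857 / 4.9637 = 0.1583
c = 67 / 21.1^0.1583 = 67 / 1.62 = 41.35
S₃ = 41.35 × 0.618^0.1583 = 41.35 × 0.9266 ≈ 38.31

38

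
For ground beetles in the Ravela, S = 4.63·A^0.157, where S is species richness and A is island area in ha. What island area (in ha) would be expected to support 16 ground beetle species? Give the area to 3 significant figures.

2690 ha

16 = 4.63 × A^0.157  ⇒  A^0.157 = 16/4.63 = 3.456
ln A = ln(3.456) / 0.157 = 1.2400 / 0.157 = 7.8983
A = e^7.8983 ≈ 2693 ha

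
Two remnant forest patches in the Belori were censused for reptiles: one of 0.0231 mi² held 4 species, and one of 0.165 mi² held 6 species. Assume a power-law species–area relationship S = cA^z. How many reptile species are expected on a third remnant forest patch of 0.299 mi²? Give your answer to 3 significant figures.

6.78

z = ln(6/4) / ln(0.165/0.0231) = 0.4055 / 1.9661 = 0.2062
c = 4 / 0.0231^0.2062 = 4 / 0.4598 = 8.7
S₃ = 8.7 × 0.299^0.2062 = 8.7 × 0.7796 ≈ 6.783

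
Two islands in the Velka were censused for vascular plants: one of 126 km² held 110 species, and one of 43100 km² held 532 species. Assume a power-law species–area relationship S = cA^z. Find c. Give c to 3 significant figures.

z = ln(S₂/S₁) / ln(A₂/A₁) = ln(532/110) / ln(43100/126) = 1.5762 / 5.8350 = 0.2701
c = S₁ / A₁^z = 110 / 126^0.2701 = 110 / 3.693 = 29.79

29.8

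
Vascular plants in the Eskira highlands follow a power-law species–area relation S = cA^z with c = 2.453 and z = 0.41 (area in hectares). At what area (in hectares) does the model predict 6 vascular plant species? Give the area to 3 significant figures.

8.86 hectares

6 = 2.453 × A^0.41  ⇒  A^0.41 = 6/2.453 = 2.446
ln A = ln(2.446) / 0.41 = 0.8944 / 0.41 = 2.1816
A = e^2.1816 ≈ 8.86 hectares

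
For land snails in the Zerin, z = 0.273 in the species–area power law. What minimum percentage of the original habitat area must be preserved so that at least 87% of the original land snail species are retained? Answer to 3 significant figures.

60.0%

Need (A_new/A_old)^0.273 = 0.87, so A_new/A_old = 0.87^(1/0.273) = 0.87^3.663
ln(A_new/A_old) = ln 0.87 / 0.273 = -0.1393 / 0.273 = -0.5101
A_new/A_old = e^-0.5101 ≈ 0.6004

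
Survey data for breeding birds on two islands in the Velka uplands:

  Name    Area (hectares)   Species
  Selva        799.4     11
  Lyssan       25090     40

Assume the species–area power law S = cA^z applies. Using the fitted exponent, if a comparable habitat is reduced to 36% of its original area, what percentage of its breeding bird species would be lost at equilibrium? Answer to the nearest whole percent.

z = ln(40/11) / ln(25090/799.4) = 1.2910 / 3.4464 = 0.3746
S_new/S_old = (A_new/A_old)^z = 0.36^0.3746 = exp(0.3746 × -1.0217) = 0.682
Fraction lost = 1 − 0.682 = 0.318

32%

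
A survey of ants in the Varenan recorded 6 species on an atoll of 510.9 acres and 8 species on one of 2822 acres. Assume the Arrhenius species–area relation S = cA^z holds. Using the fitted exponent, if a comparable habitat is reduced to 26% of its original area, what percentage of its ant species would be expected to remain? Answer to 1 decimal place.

z = ln(8/6) / ln(2822/510.9) = 0.2877 / 1.7090 = 0.1683
S_new/S_old = (A_new/A_old)^z = 0.26^0.1683 = exp(0.1683 × -1.3471) = 0.7971

79.7%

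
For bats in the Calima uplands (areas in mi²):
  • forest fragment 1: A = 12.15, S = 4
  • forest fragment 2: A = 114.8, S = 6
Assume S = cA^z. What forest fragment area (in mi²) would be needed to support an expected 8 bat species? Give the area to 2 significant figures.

z = ln(6/4) / ln(114.8/12.15) = 0.4055 / 2.2459 = 0.1805
c = 4 / 12.15^0.1805 = 4 / 1.57 = 2.548
A = (8/2.548)^(1/0.1805) ⇒ ln A = ln(3.139)/0.1805 = 6.3367
A = e^6.3367 ≈ 564.9 mi²

560 mi²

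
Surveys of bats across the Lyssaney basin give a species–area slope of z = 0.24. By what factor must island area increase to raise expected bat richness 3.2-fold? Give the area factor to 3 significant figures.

(A₂/A₁)^0.24 = 3.2, so A₂/A₁ = 3.2^(1/0.24) = 3.2^4.167
ln(A₂/A₁) = ln 3.2 / 0.24 = 1.1632 / 0.24 = 4.8465
A₂/A₁ = e^4.8465 ≈ 127.3

127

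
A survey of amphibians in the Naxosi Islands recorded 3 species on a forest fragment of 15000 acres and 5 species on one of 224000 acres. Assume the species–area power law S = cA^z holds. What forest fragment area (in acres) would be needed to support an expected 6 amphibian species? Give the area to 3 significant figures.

588000 acres

z = ln(5/3) / ln(224000/15000) = 0.5108 / 2.7036 = 0.1889
c = 3 / 15000^0.1889 = 3 / 6.152 = 0.4876
A = (6/0.4876)^(1/0.1889) ⇒ ln A = ln(12.3)/0.1889 = 13.2844
A = e^13.2844 ≈ 587926 acres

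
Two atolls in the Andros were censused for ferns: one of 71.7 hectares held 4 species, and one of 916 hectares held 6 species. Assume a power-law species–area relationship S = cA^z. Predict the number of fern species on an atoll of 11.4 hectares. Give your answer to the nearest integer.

z = ln(6/4) / ln(916/71.7) = 0.4055 / 2.5475 = 0.1592
c = 4 / 71.7^0.1592 = 4 / 1.974 = 2.026
S₃ = 2.026 × 11.4^0.1592 = 2.026 × 1.473 ≈ 2.985

3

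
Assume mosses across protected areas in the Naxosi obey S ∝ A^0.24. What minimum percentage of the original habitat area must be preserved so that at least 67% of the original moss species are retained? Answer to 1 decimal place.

Need (A_new/A_old)^0.24 = 0.67, so A_new/A_old = 0.67^(1/0.24) = 0.67^4.167
ln(A_new/A_old) = ln 0.67 / 0.24 = -0.4005 / 0.24 = -1.6687
A_new/A_old = e^-1.6687 ≈ 0.1885

18.9%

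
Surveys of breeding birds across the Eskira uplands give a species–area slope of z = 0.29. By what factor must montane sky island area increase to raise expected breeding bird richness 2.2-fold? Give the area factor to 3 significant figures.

15.2

(A₂/A₁)^0.29 = 2.2, so A₂/A₁ = 2.2^(1/0.29) = 2.2^3.448
ln(A₂/A₁) = ln 2.2 / 0.29 = 0.7885 / 0.29 = 2.7188
A₂/A₁ = e^2.7188 ≈ 15.16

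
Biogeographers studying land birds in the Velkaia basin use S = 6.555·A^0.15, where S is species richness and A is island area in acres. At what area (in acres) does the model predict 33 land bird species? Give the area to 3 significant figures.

47800 acres

33 = 6.555 × A^0.15  ⇒  A^0.15 = 33/6.555 = 5.034
ln A = ln(5.034) / 0.15 = 1.6163 / 0.15 = 10.7752
A = e^10.7752 ≈ 47820 acres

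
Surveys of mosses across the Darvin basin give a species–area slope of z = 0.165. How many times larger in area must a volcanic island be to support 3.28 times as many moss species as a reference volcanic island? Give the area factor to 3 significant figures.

(A₂/A₁)^0.165 = 3.28, so A₂/A₁ = 3.28^(1/0.165) = 3.28^6.061
ln(A₂/A₁) = ln 3.28 / 0.165 = 1.1878 / 0.165 = 7.1991
A₂/A₁ = e^7.1991 ≈ 1338

1340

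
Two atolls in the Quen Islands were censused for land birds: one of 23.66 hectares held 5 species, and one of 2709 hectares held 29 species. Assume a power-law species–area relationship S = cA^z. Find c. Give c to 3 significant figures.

1.55

z = ln(S₂/S₁) / ln(A₂/A₁) = ln(29/5) / ln(2709/23.66) = 1.7579 / 4.7405 = 0.3708
c = S₁ / A₁^z = 5 / 23.66^0.3708 = 5 / 3.232 = 1.547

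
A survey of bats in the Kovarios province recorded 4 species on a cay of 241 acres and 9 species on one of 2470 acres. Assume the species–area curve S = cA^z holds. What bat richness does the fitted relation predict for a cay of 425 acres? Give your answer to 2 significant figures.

z = ln(9/4) / ln(2470/241) = 0.8109 / 2.3272 = 0.3485
c = 4 / 241^0.3485 = 4 / 6.761 = 0.5916
S₃ = 0.5916 × 425^0.3485 = 0.5916 × 8.239 ≈ 4.874

4.9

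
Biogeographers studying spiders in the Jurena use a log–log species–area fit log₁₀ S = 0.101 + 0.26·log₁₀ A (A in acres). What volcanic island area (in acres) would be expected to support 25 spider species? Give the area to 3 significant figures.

25 = 1.262 × A^0.26  ⇒  A^0.26 = 25/1.262 = 19.81
ln A = ln(19.81) / 0.26 = 2.9863 / 0.26 = 11.4858
A = e^11.4858 ≈ 97326 acres

97300 acres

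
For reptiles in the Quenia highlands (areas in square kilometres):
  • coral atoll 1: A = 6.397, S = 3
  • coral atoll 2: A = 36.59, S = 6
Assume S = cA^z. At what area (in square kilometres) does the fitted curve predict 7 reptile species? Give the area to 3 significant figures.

z = ln(6/3) / ln(36.59/6.397) = 0.6931 / 1.7439 = 0.3975
c = 3 / 6.397^0.3975 = 3 / 2.091 = 1.435
A = (7/1.435)^(1/0.3975) ⇒ ln A = ln(4.879)/0.3975 = 3.9876
A = e^3.9876 ≈ 53.93 square kilometres

53.9 square kilometres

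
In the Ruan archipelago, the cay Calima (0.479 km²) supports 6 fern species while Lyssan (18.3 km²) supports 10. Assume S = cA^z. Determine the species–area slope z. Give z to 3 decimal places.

Taking logs: ln S = ln c + z ln A, so z = (ln S₂ − ln S₁)/(ln A₂ − ln A₁).
z = ln(10/6) / ln(18.3/0.479) = ln(1.667) / ln(38.2) = 0.5108 / 3.6430 = 0.1402

0.140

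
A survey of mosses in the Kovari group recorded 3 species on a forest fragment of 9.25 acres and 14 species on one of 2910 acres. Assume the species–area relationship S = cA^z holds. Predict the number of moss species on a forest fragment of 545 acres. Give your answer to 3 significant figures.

z = ln(14/3) / ln(2910/9.25) = 1.5404 / 5.7513 = 0.2678
c = 3 / 9.25^0.2678 = 3 / 1.815 = 1.653
S₃ = 1.653 × 545^0.2678 = 1.653 × 5.407 ≈ 8.939

8.94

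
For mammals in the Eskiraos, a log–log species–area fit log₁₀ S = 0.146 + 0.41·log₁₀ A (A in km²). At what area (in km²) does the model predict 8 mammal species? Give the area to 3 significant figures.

8 = 1.4 × A^0.41  ⇒  A^0.41 = 8/1.4 = 5.716
ln A = ln(5.716) / 0.41 = 1.7433 / 0.41 = 4.2519
A = e^4.2519 ≈ 70.24 km²

70.2 km²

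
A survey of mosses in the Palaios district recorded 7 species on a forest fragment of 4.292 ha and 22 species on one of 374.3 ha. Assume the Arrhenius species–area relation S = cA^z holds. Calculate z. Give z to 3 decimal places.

Taking logs: ln S = ln c + z ln A, so z = (ln S₂ − ln S₁)/(ln A₂ − ln A₁).
z = ln(22/7) / ln(374.3/4.292) = ln(3.143) / ln(87.21) = 1.1451 / 4.4683 = 0.2563

0.256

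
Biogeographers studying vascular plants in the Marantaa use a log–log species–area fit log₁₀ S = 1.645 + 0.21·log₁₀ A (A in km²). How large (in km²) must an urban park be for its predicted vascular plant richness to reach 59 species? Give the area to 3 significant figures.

3.97 km²

59 = 44.16 × A^0.21  ⇒  A^0.21 = 59/44.16 = 1.336
ln A = ln(1.336) / 0.21 = 0.2898 / 0.21 = 1.3799
A = e^1.3799 ≈ 3.975 km²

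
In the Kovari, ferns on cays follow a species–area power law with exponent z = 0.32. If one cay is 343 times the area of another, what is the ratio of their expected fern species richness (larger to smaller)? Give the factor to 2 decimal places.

S₂/S₁ = (A₂/A₁)^z = 343^0.32
ln(S₂/S₁) = 0.32 × ln 343 = 0.32 × 5.8377 = 1.8681
S₂/S₁ = e^1.8681 ≈ 6.476

6.48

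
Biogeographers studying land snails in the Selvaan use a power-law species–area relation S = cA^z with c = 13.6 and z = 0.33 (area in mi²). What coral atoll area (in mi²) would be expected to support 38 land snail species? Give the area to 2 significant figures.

23 mi²

38 = 13.6 × A^0.33  ⇒  A^0.33 = 38/13.6 = 2.794
ln A = ln(2.794) / 0.33 = 1.0275 / 0.33 = 3.1137
A = e^3.1137 ≈ 22.5 mi²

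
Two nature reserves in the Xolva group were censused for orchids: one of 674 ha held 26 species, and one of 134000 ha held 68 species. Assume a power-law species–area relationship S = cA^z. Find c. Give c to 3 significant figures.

z = ln(S₂/S₁) / ln(A₂/A₁) = ln(68/26) / ln(134000/674) = 0.9614 / 5.2924 = 0.1817
c = S₁ / A₁^z = 26 / 674^0.1817 = 26 / 3.265 = 7.964

7.96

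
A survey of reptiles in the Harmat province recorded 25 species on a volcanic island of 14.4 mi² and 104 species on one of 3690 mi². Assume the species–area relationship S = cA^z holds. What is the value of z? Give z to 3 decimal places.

Taking logs: ln S = ln c + z ln A, so z = (ln S₂ − ln S₁)/(ln A₂ − ln A₁).
z = ln(104/25) / ln(3690/14.4) = ln(4.16) / ln(256.2) = 1.4255 / 5.5462 = 0.2570

0.257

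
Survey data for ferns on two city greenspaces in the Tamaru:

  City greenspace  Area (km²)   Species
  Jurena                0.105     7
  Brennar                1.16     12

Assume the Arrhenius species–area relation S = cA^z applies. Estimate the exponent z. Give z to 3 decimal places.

0.224

Taking logs: ln S = ln c + z ln A, so z = (ln S₂ − ln S₁)/(ln A₂ − ln A₁).
z = ln(12/7) / ln(1.16/0.105) = ln(1.714) / ln(11.05) = 0.5390 / 2.4022 = 0.2244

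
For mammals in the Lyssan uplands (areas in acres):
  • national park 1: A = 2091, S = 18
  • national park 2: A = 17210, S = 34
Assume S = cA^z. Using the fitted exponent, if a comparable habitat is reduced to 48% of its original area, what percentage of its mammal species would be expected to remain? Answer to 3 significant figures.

z = ln(34/18) / ln(17210/2091) = 0.6360 / 2.1078 = 0.3017
S_new/S_old = (A_new/A_old)^z = 0.48^0.3017 = exp(0.3017 × -0.7340) = 0.8014

80.1%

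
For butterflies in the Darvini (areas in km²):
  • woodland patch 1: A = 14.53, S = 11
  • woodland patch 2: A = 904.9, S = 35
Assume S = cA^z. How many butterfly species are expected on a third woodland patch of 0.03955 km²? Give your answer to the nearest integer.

z = ln(35/11) / ln(904.9/14.53) = 1.1575 / 4.1316 = 0.2801
c = 11 / 14.53^0.2801 = 11 / 2.116 = 5.197
S₃ = 5.197 × 0.03955^0.2801 = 5.197 × 0.4046 ≈ 2.103

2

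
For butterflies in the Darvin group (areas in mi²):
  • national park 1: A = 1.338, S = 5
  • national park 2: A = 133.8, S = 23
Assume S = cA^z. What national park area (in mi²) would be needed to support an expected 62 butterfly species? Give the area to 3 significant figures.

z = ln(23/5) / ln(133.8/1.338) = 1.5261 / 4.6052 = 0.3314
c = 5 / 1.338^0.3314 = 5 / 1.101 = 4.54
A = (62/4.54)^(1/0.3314) ⇒ ln A = ln(13.66)/0.3314 = 7.8888
A = e^7.8888 ≈ 2667 mi²

2670 mi²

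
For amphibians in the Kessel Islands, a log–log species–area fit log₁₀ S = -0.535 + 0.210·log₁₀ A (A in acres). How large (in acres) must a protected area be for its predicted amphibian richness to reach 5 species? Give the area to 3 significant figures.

752000 acres

5 = 0.2917 × A^0.21  ⇒  A^0.21 = 5/0.2917 = 17.14
ln A = ln(17.14) / 0.21 = 2.8413 / 0.21 = 13.5301
A = e^13.5301 ≈ 751705 acres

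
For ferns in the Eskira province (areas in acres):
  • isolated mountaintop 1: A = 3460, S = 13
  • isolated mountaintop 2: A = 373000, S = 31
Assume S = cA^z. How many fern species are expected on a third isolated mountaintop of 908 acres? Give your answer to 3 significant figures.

z = ln(31/13) / ln(373000/3460) = 0.8690 / 4.6803 = 0.1857
c = 13 / 3460^0.1857 = 13 / 4.541 = 2.863
S₃ = 2.863 × 908^0.1857 = 2.863 × 3.542 ≈ 10.14

10.1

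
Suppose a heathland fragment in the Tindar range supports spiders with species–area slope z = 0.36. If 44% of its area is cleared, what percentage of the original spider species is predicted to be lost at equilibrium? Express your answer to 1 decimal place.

18.8%

S_new/S_old = (A_new/A_old)^z = 0.56^0.36
= exp(0.36 × ln 0.56) = exp(0.36 × -0.5798) = exp(-0.2087) ≈ 0.8116
Fraction lost = 1 − 0.8116 = 0.1884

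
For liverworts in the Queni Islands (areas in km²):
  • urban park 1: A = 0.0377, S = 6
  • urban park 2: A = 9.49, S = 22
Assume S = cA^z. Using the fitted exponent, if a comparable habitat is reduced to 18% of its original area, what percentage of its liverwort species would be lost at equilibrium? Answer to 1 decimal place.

33.2%

z = ln(22/6) / ln(9.49/0.0377) = 1.2993 / 5.5283 = 0.2350
S_new/S_old = (A_new/A_old)^z = 0.18^0.2350 = exp(0.2350 × -1.7148) = 0.6683
Fraction lost = 1 − 0.6683 = 0.3317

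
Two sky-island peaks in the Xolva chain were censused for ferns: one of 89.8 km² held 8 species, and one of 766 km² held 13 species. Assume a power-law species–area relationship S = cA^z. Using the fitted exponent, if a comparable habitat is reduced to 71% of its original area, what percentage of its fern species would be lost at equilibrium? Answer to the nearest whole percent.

z = ln(13/8) / ln(766/89.8) = 0.4855 / 2.1436 = 0.2265
S_new/S_old = (A_new/A_old)^z = 0.71^0.2265 = exp(0.2265 × -0.3425) = 0.9254
Fraction lost = 1 − 0.9254 = 0.07464

7%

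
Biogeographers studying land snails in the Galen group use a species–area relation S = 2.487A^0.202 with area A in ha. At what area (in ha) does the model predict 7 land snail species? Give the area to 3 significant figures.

7 = 2.487 × A^0.202  ⇒  A^0.202 = 7/2.487 = 2.815
ln A = ln(2.815) / 0.202 = 1.0348 / 0.202 = 5.1229
A = e^5.1229 ≈ 167.8 ha

168 ha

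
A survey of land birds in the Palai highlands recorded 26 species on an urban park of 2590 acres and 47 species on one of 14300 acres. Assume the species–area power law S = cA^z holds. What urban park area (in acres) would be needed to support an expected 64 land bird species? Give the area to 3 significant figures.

z = ln(47/26) / ln(14300/2590) = 0.5921 / 1.7086 = 0.3465
c = 26 / 2590^0.3465 = 26 / 15.23 = 1.707
A = (64/1.707)^(1/0.3465) ⇒ ln A = ln(37.49)/0.3465 = 10.4590
A = e^10.4590 ≈ 34857 acres

34900 acres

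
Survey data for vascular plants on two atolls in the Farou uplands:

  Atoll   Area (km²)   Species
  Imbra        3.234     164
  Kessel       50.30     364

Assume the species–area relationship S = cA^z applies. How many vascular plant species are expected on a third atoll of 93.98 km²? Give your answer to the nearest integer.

436

z = ln(364/164) / ln(50.3/3.234) = 0.7973 / 2.7443 = 0.2905
c = 164 / 3.234^0.2905 = 164 / 1.406 = 116.6
S₃ = 116.6 × 93.98^0.2905 = 116.6 × 3.743 ≈ 436.5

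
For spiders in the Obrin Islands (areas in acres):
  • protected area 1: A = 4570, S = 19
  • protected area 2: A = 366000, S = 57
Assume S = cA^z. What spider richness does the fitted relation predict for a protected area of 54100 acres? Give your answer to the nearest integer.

35

z = ln(57/19) / ln(366000/4570) = 1.0986 / 4.3831 = 0.2506
c = 19 / 4570^0.2506 = 19 / 8.267 = 2.298
S₃ = 2.298 × 54100^0.2506 = 2.298 × 15.36 ≈ 35.3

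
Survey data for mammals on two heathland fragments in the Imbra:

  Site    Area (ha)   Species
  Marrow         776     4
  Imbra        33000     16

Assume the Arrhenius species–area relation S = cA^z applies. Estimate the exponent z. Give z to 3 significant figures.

Taking logs: ln S = ln c + z ln A, so z = (ln S₂ − ln S₁)/(ln A₂ − ln A₁).
z = ln(16/4) / ln(33000/776) = ln(4) / ln(42.53) = 1.3863 / 3.7501 = 0.3697

0.370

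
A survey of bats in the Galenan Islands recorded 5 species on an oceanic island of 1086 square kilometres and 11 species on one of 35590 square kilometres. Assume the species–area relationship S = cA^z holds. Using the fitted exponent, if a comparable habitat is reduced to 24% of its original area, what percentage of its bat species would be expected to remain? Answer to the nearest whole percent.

72%

z = ln(11/5) / ln(35590/1086) = 0.7885 / 3.4896 = 0.2259
S_new/S_old = (A_new/A_old)^z = 0.24^0.2259 = exp(0.2259 × -1.4271) = 0.7244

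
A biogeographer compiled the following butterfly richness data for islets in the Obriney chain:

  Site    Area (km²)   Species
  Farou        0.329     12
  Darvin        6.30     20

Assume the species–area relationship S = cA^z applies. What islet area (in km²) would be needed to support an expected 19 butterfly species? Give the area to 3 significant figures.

z = ln(20/12) / ln(6.3/0.329) = 0.5108 / 2.9522 = 0.1730
c = 12 / 0.329^0.1730 = 12 / 0.825 = 14.55
A = (19/14.55)^(1/0.1730) ⇒ ln A = ln(1.306)/0.1730 = 1.5441
A = e^1.5441 ≈ 4.684 km²

4.68 km²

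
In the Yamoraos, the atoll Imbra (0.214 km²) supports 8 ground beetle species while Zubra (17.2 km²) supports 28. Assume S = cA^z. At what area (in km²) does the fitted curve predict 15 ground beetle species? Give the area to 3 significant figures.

z = ln(28/8) / ln(17.2/0.214) = 1.2528 / 4.3867 = 0.2856
c = 8 / 0.214^0.2856 = 8 / 0.6438 = 12.43
A = (15/12.43)^(1/0.2856) ⇒ ln A = ln(1.207)/0.2856 = 0.6594
A = e^0.6594 ≈ 1.934 km²

1.93 km²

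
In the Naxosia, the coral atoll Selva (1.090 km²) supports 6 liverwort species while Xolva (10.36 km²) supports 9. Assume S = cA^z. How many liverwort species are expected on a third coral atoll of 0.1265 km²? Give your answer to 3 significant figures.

4.07

z = ln(9/6) / ln(10.36/1.09) = 0.4055 / 2.2518 = 0.1801
c = 6 / 1.09^0.1801 = 6 / 1.016 = 5.908
S₃ = 5.908 × 0.1265^0.1801 = 5.908 × 0.6892 ≈ 4.071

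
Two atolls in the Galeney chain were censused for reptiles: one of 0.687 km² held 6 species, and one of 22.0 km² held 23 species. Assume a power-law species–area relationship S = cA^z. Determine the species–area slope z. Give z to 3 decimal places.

Taking logs: ln S = ln c + z ln A, so z = (ln S₂ − ln S₁)/(ln A₂ − ln A₁).
z = ln(23/6) / ln(22/0.687) = ln(3.833) / ln(32.02) = 1.3437 / 3.4665 = 0.3876

0.388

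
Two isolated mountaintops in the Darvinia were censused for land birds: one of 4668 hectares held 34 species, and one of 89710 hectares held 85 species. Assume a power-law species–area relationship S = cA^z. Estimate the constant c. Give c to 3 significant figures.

2.48

z = ln(S₂/S₁) / ln(A₂/A₁) = ln(85/34) / ln(89710/4668) = 0.9163 / 2.9559 = 0.3100
c = S₁ / A₁^z = 34 / 4668^0.3100 = 34 / 13.72 = 2.478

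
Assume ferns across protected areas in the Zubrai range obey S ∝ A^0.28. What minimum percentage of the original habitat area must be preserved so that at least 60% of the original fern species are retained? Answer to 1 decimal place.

16.1%

Need (A_new/A_old)^0.28 = 0.6, so A_new/A_old = 0.6^(1/0.28) = 0.6^3.571
ln(A_new/A_old) = ln 0.6 / 0.28 = -0.5108 / 0.28 = -1.8244
A_new/A_old = e^-1.8244 ≈ 0.1613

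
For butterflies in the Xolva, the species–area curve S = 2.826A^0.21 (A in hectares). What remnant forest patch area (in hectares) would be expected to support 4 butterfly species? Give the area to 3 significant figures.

4 = 2.826 × A^0.21  ⇒  A^0.21 = 4/2.826 = 1.415
ln A = ln(1.415) / 0.21 = 0.3474 / 0.21 = 1.6544
A = e^1.6544 ≈ 5.23 hectares

5.23 hectares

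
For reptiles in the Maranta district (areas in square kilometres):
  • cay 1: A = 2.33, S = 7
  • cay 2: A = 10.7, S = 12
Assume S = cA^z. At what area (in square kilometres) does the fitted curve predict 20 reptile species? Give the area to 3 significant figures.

45.4 square kilometres

z = ln(12/7) / ln(10.7/2.33) = 0.5390 / 1.5244 = 0.3536
c = 7 / 2.33^0.3536 = 7 / 1.349 = 5.19
A = (20/5.19)^(1/0.3536) ⇒ ln A = ln(3.853)/0.3536 = 3.8149
A = e^3.8149 ≈ 45.37 square kilometres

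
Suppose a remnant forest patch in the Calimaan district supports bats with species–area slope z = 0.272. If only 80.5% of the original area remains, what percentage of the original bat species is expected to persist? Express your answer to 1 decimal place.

94.3%

S_new/S_old = (A_new/A_old)^z = 0.805^0.272
= exp(0.272 × ln 0.805) = exp(0.272 × -0.2169) = exp(-0.0590) ≈ 0.9427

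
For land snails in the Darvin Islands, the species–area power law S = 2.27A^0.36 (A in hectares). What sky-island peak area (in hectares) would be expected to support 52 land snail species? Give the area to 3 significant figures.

5990 hectares

52 = 2.27 × A^0.36  ⇒  A^0.36 = 52/2.27 = 22.91
ln A = ln(22.91) / 0.36 = 3.1315 / 0.36 = 8.6985
A = e^8.6985 ≈ 5994 hectares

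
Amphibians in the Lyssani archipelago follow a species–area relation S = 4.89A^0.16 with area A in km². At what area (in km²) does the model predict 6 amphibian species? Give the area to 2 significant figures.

6 = 4.89 × A^0.16  ⇒  A^0.16 = 6/4.89 = 1.227
ln A = ln(1.227) / 0.16 = 0.2046 / 0.16 = 1.2785
A = e^1.2785 ≈ 3.591 km²

3.6 km²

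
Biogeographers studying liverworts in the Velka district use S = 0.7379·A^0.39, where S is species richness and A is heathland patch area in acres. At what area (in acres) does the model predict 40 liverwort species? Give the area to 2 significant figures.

40 = 0.7379 × A^0.39  ⇒  A^0.39 = 40/0.7379 = 54.21
ln A = ln(54.21) / 0.39 = 3.9928 / 0.39 = 10.2380
A = e^10.2380 ≈ 27946 acres

28000 acres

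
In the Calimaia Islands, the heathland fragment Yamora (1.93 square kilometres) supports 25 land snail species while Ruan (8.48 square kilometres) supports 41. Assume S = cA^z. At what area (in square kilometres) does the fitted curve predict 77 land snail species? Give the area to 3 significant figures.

55.9 square kilometres

z = ln(41/25) / ln(8.48/1.93) = 0.4947 / 1.4802 = 0.3342
c = 25 / 1.93^0.3342 = 25 / 1.246 = 20.07
A = (77/20.07)^(1/0.3342) ⇒ ln A = ln(3.837)/0.3342 = 4.0234
A = e^4.0234 ≈ 55.89 square kilometres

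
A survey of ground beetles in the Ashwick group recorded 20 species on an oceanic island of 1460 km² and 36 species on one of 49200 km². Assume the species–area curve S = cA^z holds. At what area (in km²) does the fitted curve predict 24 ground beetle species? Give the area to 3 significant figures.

z = ln(36/20) / ln(49200/1460) = 0.5878 / 3.5175 = 0.1671
c = 20 / 1460^0.1671 = 20 / 3.379 = 5.919
A = (24/5.919)^(1/0.1671) ⇒ ln A = ln(4.055)/0.1671 = 8.3772
A = e^8.3772 ≈ 4347 km²

4350 km²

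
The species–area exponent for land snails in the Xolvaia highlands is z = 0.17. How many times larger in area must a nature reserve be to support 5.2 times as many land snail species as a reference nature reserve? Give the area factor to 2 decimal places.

16284.87

(A₂/A₁)^0.17 = 5.2, so A₂/A₁ = 5.2^(1/0.17) = 5.2^5.882
ln(A₂/A₁) = ln 5.2 / 0.17 = 1.6487 / 0.17 = 9.6980
A₂/A₁ = e^9.6980 ≈ 16285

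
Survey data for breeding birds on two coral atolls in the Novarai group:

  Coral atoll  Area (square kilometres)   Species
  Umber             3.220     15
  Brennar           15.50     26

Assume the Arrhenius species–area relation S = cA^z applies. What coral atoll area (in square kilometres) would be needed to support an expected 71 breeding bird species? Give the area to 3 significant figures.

z = ln(26/15) / ln(15.5/3.22) = 0.5500 / 1.5715 = 0.3500
c = 15 / 3.22^0.3500 = 15 / 1.506 = 9.962
A = (71/9.962)^(1/0.3500) ⇒ ln A = ln(7.127)/0.3500 = 5.6109
A = e^5.6109 ≈ 273.4 square kilometres

273 square kilometres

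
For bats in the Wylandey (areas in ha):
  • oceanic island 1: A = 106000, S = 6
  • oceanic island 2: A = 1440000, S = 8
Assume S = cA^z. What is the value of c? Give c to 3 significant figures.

1.68

z = ln(S₂/S₁) / ln(A₂/A₁) = ln(8/6) / ln(1440000/106000) = 0.2877 / 2.6090 = 0.1103
c = S₁ / A₁^z = 6 / 106000^0.1103 = 6 / 3.582 = 1.675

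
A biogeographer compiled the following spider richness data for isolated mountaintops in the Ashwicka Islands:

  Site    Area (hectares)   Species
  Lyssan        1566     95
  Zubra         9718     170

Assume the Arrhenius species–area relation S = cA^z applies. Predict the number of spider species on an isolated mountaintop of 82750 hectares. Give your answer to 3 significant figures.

336

z = ln(170/95) / ln(9718/1566) = 0.5819 / 1.8255 = 0.3188
c = 95 / 1566^0.3188 = 95 / 10.43 = 9.105
S₃ = 9.105 × 82750^0.3188 = 9.105 × 36.96 ≈ 336.5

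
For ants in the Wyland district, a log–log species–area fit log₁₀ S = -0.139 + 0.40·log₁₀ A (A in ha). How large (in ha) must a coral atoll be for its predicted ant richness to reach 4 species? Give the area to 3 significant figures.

4 = 0.7261 × A^0.4  ⇒  A^0.4 = 4/0.7261 = 5.509
ln A = ln(5.509) / 0.4 = 1.7064 / 0.4 = 4.2659
A = e^4.2659 ≈ 71.23 ha

71.2 ha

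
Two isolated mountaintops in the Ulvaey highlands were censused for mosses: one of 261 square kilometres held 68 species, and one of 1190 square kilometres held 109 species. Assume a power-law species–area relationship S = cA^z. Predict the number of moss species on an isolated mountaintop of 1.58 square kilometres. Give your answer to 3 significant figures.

13.9

z = ln(109/68) / ln(1190/261) = 0.4718 / 1.5172 = 0.3110
c = 68 / 261^0.3110 = 68 / 5.644 = 12.05
S₃ = 12.05 × 1.58^0.3110 = 12.05 × 1.153 ≈ 13.89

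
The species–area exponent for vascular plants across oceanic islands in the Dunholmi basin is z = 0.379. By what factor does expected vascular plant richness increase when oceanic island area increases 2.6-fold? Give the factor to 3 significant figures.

S₂/S₁ = (A₂/A₁)^z = 2.6^0.379
ln(S₂/S₁) = 0.379 × ln 2.6 = 0.379 × 0.9555 = 0.3621
S₂/S₁ = e^0.3621 ≈ 1.436

1.44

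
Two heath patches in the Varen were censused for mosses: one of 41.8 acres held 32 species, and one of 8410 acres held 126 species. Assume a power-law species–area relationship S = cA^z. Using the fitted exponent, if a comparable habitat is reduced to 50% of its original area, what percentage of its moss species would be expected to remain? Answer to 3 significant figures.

83.6%

z = ln(126/32) / ln(8410/41.8) = 1.3705 / 5.3043 = 0.2584
S_new/S_old = (A_new/A_old)^z = 0.5^0.2584 = exp(0.2584 × -0.6931) = 0.836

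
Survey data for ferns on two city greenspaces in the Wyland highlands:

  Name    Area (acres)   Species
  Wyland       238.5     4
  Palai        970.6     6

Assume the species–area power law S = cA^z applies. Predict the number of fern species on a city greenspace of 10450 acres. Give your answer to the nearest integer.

z = ln(6/4) / ln(970.6/238.5) = 0.4055 / 1.4035 = 0.2889
c = 4 / 238.5^0.2889 = 4 / 4.862 = 0.8227
S₃ = 0.8227 × 10450^0.2889 = 0.8227 × 14.49 ≈ 11.92

12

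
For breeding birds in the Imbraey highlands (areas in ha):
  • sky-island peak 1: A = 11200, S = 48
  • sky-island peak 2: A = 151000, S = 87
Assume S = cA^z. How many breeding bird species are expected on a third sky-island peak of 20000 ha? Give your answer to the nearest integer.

z = ln(87/48) / ln(151000/11200) = 0.5947 / 2.6014 = 0.2286
c = 48 / 11200^0.2286 = 48 / 8.428 = 5.696
S₃ = 5.696 × 20000^0.2286 = 5.696 × 9.622 ≈ 54.8

55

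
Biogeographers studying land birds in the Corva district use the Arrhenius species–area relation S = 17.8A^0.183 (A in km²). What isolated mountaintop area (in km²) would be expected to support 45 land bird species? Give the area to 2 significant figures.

160 km²

45 = 17.8 × A^0.183  ⇒  A^0.183 = 45/17.8 = 2.528
ln A = ln(2.528) / 0.183 = 0.9275 / 0.183 = 5.0681
A = e^5.0681 ≈ 158.9 km²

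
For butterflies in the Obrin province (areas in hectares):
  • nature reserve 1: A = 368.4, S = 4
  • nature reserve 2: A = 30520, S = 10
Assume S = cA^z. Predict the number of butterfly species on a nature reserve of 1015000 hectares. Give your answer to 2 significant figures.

21

z = ln(10/4) / ln(30520/368.4) = 0.9163 / 4.4170 = 0.2074
c = 4 / 368.4^0.2074 = 4 / 3.407 = 1.174
S₃ = 1.174 × 1015000^0.2074 = 1.174 × 17.62 ≈ 20.69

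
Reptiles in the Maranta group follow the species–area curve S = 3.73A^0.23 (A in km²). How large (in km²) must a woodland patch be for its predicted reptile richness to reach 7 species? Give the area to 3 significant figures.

7 = 3.73 × A^0.23  ⇒  A^0.23 = 7/3.73 = 1.877
ln A = ln(1.877) / 0.23 = 0.6295 / 0.23 = 2.7370
A = e^2.7370 ≈ 15.44 km²

15.4 km²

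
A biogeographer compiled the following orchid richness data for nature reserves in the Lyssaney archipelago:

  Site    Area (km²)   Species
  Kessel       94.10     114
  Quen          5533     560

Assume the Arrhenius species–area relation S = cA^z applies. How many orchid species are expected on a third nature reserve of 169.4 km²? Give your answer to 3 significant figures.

z = ln(560/114) / ln(5533/94.1) = 1.5917 / 4.0741 = 0.3907
c = 114 / 94.1^0.3907 = 114 / 5.903 = 19.31
S₃ = 19.31 × 169.4^0.3907 = 19.31 × 7.427 ≈ 143.4

143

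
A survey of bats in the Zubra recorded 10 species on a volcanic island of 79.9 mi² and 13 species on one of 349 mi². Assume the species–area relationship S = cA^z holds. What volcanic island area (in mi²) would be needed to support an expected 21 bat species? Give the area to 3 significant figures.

5170 mi²

z = ln(13/10) / ln(349/79.9) = 0.2624 / 1.4743 = 0.1780
c = 10 / 79.9^0.1780 = 10 / 2.181 = 4.586
A = (21/4.586)^(1/0.1780) ⇒ ln A = ln(4.579)/0.1780 = 8.5499
A = e^8.5499 ≈ 5166 mi²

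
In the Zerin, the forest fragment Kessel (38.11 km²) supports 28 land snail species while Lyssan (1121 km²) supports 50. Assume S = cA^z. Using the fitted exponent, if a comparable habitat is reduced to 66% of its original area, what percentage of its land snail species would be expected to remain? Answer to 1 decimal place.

z = ln(50/28) / ln(1121/38.11) = 0.5798 / 3.3815 = 0.1715
S_new/S_old = (A_new/A_old)^z = 0.66^0.1715 = exp(0.1715 × -0.4155) = 0.9312

93.1%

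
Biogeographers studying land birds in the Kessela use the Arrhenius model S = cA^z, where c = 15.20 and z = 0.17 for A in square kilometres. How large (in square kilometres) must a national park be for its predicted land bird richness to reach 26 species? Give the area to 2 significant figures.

26 = 15.2 × A^0.17  ⇒  A^0.17 = 26/15.2 = 1.711
ln A = ln(1.711) / 0.17 = 0.5368 / 0.17 = 3.1577
A = e^3.1577 ≈ 23.52 square kilometres

24 square kilometres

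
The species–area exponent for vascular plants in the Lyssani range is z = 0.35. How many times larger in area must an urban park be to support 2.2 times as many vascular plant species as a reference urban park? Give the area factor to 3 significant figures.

9.51

(A₂/A₁)^0.35 = 2.2, so A₂/A₁ = 2.2^(1/0.35) = 2.2^2.857
ln(A₂/A₁) = ln 2.2 / 0.35 = 0.7885 / 0.35 = 2.2527
A₂/A₁ = e^2.2527 ≈ 9.514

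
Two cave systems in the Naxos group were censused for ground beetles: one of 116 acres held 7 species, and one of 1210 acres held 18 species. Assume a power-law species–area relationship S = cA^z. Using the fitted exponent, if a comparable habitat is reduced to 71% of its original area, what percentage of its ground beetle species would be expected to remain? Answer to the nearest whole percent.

87%

z = ln(18/7) / ln(1210/116) = 0.9445 / 2.3448 = 0.4028
S_new/S_old = (A_new/A_old)^z = 0.71^0.4028 = exp(0.4028 × -0.3425) = 0.8711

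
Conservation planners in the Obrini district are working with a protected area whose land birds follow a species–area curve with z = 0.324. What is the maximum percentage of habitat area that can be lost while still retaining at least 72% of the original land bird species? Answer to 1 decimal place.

Need (A_new/A_old)^0.324 = 0.72, so A_new/A_old = 0.72^(1/0.324) = 0.72^3.086
ln(A_new/A_old) = ln 0.72 / 0.324 = -0.3285 / 0.324 = -1.0139
A_new/A_old = e^-1.0139 ≈ 0.3628
Fraction that can be lost = 1 − 0.3628 = 0.6372

63.7%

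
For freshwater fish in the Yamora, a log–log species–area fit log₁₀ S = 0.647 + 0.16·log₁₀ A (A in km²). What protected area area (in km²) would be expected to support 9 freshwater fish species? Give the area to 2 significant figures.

9 = 4.436 × A^0.16  ⇒  A^0.16 = 9/4.436 = 2.029
ln A = ln(2.029) / 0.16 = 0.7075 / 0.16 = 4.4216
A = e^4.4216 ≈ 83.23 km²

83 km²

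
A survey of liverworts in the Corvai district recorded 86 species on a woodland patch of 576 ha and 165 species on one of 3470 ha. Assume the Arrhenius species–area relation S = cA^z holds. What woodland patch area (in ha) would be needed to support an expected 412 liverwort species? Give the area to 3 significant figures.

43200 ha

z = ln(165/86) / ln(3470/576) = 0.6516 / 1.7958 = 0.3628
c = 86 / 576^0.3628 = 86 / 10.04 = 8.568
A = (412/8.568)^(1/0.3628) ⇒ ln A = ln(48.08)/0.3628 = 10.6739
A = e^10.6739 ≈ 43211 ha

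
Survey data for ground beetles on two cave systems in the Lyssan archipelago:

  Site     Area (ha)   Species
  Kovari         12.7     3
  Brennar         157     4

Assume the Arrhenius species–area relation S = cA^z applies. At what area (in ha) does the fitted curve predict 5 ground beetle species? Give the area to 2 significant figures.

1100 ha

z = ln(4/3) / ln(157/12.7) = 0.2877 / 2.5146 = 0.1144
c = 3 / 12.7^0.1144 = 3 / 1.337 = 2.243
A = (5/2.243)^(1/0.1144) ⇒ ln A = ln(2.229)/0.1144 = 7.0068
A = e^7.0068 ≈ 1104 ha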